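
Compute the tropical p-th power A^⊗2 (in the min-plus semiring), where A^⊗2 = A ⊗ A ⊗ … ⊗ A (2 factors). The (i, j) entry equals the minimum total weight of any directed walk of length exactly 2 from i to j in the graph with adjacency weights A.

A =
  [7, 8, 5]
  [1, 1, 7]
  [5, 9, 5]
A^⊗2 =
  [9, 9, 10]
  [2, 2, 6]
  [10, 10, 10]

Each entry (A^⊗2)_ij equals the minimum over all length-2 walks i = v_0 → v_1 → … → v_2 = j of Σ_t A[v_t][v_{t+1}]. For example, for (i, j) = (0, 2) we minimise over 3 possible intermediate vertex sequences; the minimum is 10, attained along the walk 0 → 2 → 2.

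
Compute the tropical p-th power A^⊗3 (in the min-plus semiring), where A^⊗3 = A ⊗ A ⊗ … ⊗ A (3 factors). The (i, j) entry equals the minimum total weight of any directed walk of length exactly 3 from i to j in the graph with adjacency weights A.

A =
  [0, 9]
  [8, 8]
A^⊗3 =
  [0, 9]
  [8, 17]

Each entry (A^⊗3)_ij equals the minimum over all length-3 walks i = v_0 → v_1 → … → v_3 = j of Σ_t A[v_t][v_{t+1}]. For example, for (i, j) = (0, 1) we minimise over 4 possible intermediate vertex sequences; the minimum is 9, attained along the walk 0 → 0 → 0 → 1.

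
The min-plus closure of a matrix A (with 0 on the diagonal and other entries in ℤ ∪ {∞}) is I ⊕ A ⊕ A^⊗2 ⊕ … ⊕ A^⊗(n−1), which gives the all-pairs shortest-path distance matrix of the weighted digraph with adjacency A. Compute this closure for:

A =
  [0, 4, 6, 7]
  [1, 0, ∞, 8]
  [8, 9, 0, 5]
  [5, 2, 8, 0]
Closure =
  [0, 4, 6, 7]
  [1, 0, 7, 8]
  [8, 7, 0, 5]
  [3, 2, 8, 0]

This is the Floyd-Warshall all-pairs shortest-path computation. For each intermediate vertex k = 0, 1, …, 3, update dist[i][j] ← min(dist[i][j], dist[i][k] + dist[k][j]). The final matrix gives, for each (i, j), the minimum total weight of any directed path from i to j (possibly empty when i = j).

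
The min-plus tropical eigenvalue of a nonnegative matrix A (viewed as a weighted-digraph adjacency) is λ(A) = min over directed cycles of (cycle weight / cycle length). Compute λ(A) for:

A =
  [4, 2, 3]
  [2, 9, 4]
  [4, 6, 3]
λ(A) = 2

Enumerate directed cycles and compute their means (weight / length). Sample:
  cycle 0 → 0: weight = 4, length = 1, mean = 4/1 ≈ 4.000
  cycle 1 → 1: weight = 9, length = 1, mean = 9/1 ≈ 9.000
  cycle 2 → 2: weight = 3, length = 1, mean = 3/1 ≈ 3.000
  cycle 0 → 1 → 0: weight = 4, length = 2, mean = 4/2 ≈ 2.000
  cycle 0 → 2 → 0: weight = 7, length = 2, mean = 7/2 ≈ 3.500
  cycle 1 → 0 → 1: weight = 4, length = 2, mean = 4/2 ≈ 2.000
Minimum mean = 2.000, attained e.g. along the cycle 0 → 1 → 0 with weight 4 and length 2. So λ(A) = 4/2 = 2.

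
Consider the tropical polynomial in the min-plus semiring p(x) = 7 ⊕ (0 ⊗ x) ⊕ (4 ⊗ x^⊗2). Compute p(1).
p(1) = 1

A tropical monomial a ⊗ x^⊗i evaluates to a + i · x. Evaluating each term at x = 1:
  Term 0 contributes 7 + 0 · 1 = 7
  Term 1 contributes 0 + 1 · 1 = 1
  Term 2 contributes 4 + 2 · 1 = 6
p(1) = ⊕ of these = min[7, 1, 6] = 1.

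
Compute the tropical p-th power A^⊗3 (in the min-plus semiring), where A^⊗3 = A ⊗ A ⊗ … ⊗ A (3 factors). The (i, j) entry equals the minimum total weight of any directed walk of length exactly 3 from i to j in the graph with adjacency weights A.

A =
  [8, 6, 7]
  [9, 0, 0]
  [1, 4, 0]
A^⊗3 =
  [7, 6, 6]
  [1, 0, 0]
  [1, 4, 0]

Each entry (A^⊗3)_ij equals the minimum over all length-3 walks i = v_0 → v_1 → … → v_3 = j of Σ_t A[v_t][v_{t+1}]. For example, for (i, j) = (0, 2) we minimise over 9 possible intermediate vertex sequences; the minimum is 6, attained along the walk 0 → 1 → 1 → 2.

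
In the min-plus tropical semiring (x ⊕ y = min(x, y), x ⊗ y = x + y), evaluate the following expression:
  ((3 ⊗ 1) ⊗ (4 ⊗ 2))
((3 ⊗ 1) ⊗ (4 ⊗ 2)) = 10

Expand innermost to outermost. Recall ⊕ takes the minimum of its arguments and ⊗ takes their sum. Working out the expression ((3 ⊗ 1) ⊗ (4 ⊗ 2)) gives 10.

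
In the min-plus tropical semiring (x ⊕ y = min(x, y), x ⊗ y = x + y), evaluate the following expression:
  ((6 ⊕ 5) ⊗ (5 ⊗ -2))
((6 ⊕ 5) ⊗ (5 ⊗ -2)) = 8

Expand innermost to outermost. Recall ⊕ takes the minimum of its arguments and ⊗ takes their sum. Working out the expression ((6 ⊕ 5) ⊗ (5 ⊗ -2)) gives 8.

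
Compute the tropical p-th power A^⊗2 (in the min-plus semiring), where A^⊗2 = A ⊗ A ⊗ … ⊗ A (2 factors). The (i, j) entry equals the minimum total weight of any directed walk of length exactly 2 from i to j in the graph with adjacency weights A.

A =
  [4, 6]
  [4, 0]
A^⊗2 =
  [8, 6]
  [4, 0]

Each entry (A^⊗2)_ij equals the minimum over all length-2 walks i = v_0 → v_1 → … → v_2 = j of Σ_t A[v_t][v_{t+1}]. For example, for (i, j) = (0, 1) we minimise over 2 possible intermediate vertex sequences; the minimum is 6, attained along the walk 0 → 1 → 1.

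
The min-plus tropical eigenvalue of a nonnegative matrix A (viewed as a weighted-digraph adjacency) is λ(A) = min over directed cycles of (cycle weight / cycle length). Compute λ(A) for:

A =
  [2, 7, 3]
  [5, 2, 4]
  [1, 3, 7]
λ(A) = 2

Enumerate directed cycles and compute their means (weight / length). Sample:
  cycle 0 → 0: weight = 2, length = 1, mean = 2/1 ≈ 2.000
  cycle 1 → 1: weight = 2, length = 1, mean = 2/1 ≈ 2.000
  cycle 2 → 2: weight = 7, length = 1, mean = 7/1 ≈ 7.000
  cycle 0 → 1 → 0: weight = 12, length = 2, mean = 12/2 ≈ 6.000
  cycle 0 → 2 → 0: weight = 4, length = 2, mean = 4/2 ≈ 2.000
  cycle 1 → 0 → 1: weight = 12, length = 2, mean = 12/2 ≈ 6.000
Minimum mean = 2.000, attained e.g. along the cycle 0 → 0 with weight 2 and length 1. So λ(A) = 2/1 = 2.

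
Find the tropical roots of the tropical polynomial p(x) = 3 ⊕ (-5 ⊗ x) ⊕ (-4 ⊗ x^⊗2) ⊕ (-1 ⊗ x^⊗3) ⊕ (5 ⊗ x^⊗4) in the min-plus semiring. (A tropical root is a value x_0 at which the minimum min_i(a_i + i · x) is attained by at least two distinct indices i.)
Roots: {-6, -3, -1, 8}

Each tropical root is a break point of the lower envelope of the lines y = a_i + i · x (there are 5 lines, with slopes 0, 1, ..., 4). Only the lines that attain the minimum somewhere contribute to roots; other lines are dominated. Here the surviving (envelope) indices are i = 4, i = 3, i = 2, i = 1, i = 0.
Intersections between consecutive envelope lines give the roots: for adjacent envelope indices i < j the intersection is x = (a_i − a_j) / (j − i). Reading off the sorted break points: {-6, -3, -1, 8}.
Verification: at each break x_0, at least two indices attain the minimum of min_i(a_i + i · x_0).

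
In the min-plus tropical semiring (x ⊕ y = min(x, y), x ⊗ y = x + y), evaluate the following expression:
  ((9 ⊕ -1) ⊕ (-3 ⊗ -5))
((9 ⊕ -1) ⊕ (-3 ⊗ -5)) = -8

Expand innermost to outermost. Recall ⊕ takes the minimum of its arguments and ⊗ takes their sum. Working out the expression ((9 ⊕ -1) ⊕ (-3 ⊗ -5)) gives -8.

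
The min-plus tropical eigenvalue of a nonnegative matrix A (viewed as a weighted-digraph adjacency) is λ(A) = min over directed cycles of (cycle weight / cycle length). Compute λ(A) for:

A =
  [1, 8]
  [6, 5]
λ(A) = 1

Enumerate directed cycles and compute their means (weight / length). Sample:
  cycle 0 → 0: weight = 1, length = 1, mean = 1/1 ≈ 1.000
  cycle 1 → 1: weight = 5, length = 1, mean = 5/1 ≈ 5.000
  cycle 0 → 1 → 0: weight = 14, length = 2, mean = 14/2 ≈ 7.000
  cycle 1 → 0 → 1: weight = 14, length = 2, mean = 14/2 ≈ 7.000
Minimum mean = 1.000, attained e.g. along the cycle 0 → 0 with weight 1 and length 1. So λ(A) = 1/1 = 1.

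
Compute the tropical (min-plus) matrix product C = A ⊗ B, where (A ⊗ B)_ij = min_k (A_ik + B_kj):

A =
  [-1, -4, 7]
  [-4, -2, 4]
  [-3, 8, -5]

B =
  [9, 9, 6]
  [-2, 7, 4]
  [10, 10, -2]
A ⊗ B =
  [-6, 3, 0]
  [-4, 5, 2]
  [5, 5, -7]

Apply the min-plus product entry-by-entry:
  C[0][0] = min over k of (A[0][0] + B[0][0] = -1 + 9 = 8, A[0][1] + B[1][0] = -4 + -2 = -6, A[0][2] + B[2][0] = 7 + 10 = 17) = -6 (attained at k = 1)
  C[0][1] = min over k of (A[0][0] + B[0][1] = -1 + 9 = 8, A[0][1] + B[1][1] = -4 + 7 = 3, A[0][2] + B[2][1] = 7 + 10 = 17) = 3 (attained at k = 1)
  C[0][2] = min over k of (A[0][0] + B[0][2] = -1 + 6 = 5, A[0][1] + B[1][2] = -4 + 4 = 0, A[0][2] + B[2][2] = 7 + -2 = 5) = 0 (attained at k = 1)
  C[1][0] = min over k of (A[1][0] + B[0][0] = -4 + 9 = 5, A[1][1] + B[1][0] = -2 + -2 = -4, A[1][2] + B[2][0] = 4 + 10 = 14) = -4 (attained at k = 1)
  C[1][1] = min over k of (A[1][0] + B[0][1] = -4 + 9 = 5, A[1][1] + B[1][1] = -2 + 7 = 5, A[1][2] + B[2][1] = 4 + 10 = 14) = 5 (attained at k = 0)
  C[1][2] = min over k of (A[1][0] + B[0][2] = -4 + 6 = 2, A[1][1] + B[1][2] = -2 + 4 = 2, A[1][2] + B[2][2] = 4 + -2 = 2) = 2 (attained at k = 0)
  C[2][0] = min over k of (A[2][0] + B[0][0] = -3 + 9 = 6, A[2][1] + B[1][0] = 8 + -2 = 6, A[2][2] + B[2][0] = -5 + 10 = 5) = 5 (attained at k = 2)
  C[2][1] = min over k of (A[2][0] + B[0][1] = -3 + 9 = 6, A[2][1] + B[1][1] = 8 + 7 = 15, A[2][2] + B[2][1] = -5 + 10 = 5) = 5 (attained at k = 2)
  C[2][2] = min over k of (A[2][0] + B[0][2] = -3 + 6 = 3, A[2][1] + B[1][2] = 8 + 4 = 12, A[2][2] + B[2][2] = -5 + -2 = -7) = -7 (attained at k = 2)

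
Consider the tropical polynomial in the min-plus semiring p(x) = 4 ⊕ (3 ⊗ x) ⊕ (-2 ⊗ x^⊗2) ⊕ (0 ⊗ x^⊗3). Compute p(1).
p(1) = 0

A tropical monomial a ⊗ x^⊗i evaluates to a + i · x. Evaluating each term at x = 1:
  Term 0 contributes 4 + 0 · 1 = 4
  Term 1 contributes 3 + 1 · 1 = 4
  Term 2 contributes -2 + 2 · 1 = 0
  Term 3 contributes 0 + 3 · 1 = 3
p(1) = ⊕ of these = min[4, 4, 0, 3] = 0.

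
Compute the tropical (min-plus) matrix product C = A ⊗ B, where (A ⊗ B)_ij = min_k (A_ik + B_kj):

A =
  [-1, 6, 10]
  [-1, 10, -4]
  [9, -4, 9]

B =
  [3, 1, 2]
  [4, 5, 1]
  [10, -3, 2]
A ⊗ B =
  [2, 0, 1]
  [2, -7, -2]
  [0, 1, -3]

Apply the min-plus product entry-by-entry:
  C[0][0] = min over k of (A[0][0] + B[0][0] = -1 + 3 = 2, A[0][1] + B[1][0] = 6 + 4 = 10, A[0][2] + B[2][0] = 10 + 10 = 20) = 2 (attained at k = 0)
  C[0][1] = min over k of (A[0][0] + B[0][1] = -1 + 1 = 0, A[0][1] + B[1][1] = 6 + 5 = 11, A[0][2] + B[2][1] = 10 + -3 = 7) = 0 (attained at k = 0)
  C[0][2] = min over k of (A[0][0] + B[0][2] = -1 + 2 = 1, A[0][1] + B[1][2] = 6 + 1 = 7, A[0][2] + B[2][2] = 10 + 2 = 12) = 1 (attained at k = 0)
  C[1][0] = min over k of (A[1][0] + B[0][0] = -1 + 3 = 2, A[1][1] + B[1][0] = 10 + 4 = 14, A[1][2] + B[2][0] = -4 + 10 = 6) = 2 (attained at k = 0)
  C[1][1] = min over k of (A[1][0] + B[0][1] = -1 + 1 = 0, A[1][1] + B[1][1] = 10 + 5 = 15, A[1][2] + B[2][1] = -4 + -3 = -7) = -7 (attained at k = 2)
  C[1][2] = min over k of (A[1][0] + B[0][2] = -1 + 2 = 1, A[1][1] + B[1][2] = 10 + 1 = 11, A[1][2] + B[2][2] = -4 + 2 = -2) = -2 (attained at k = 2)
  C[2][0] = min over k of (A[2][0] + B[0][0] = 9 + 3 = 12, A[2][1] + B[1][0] = -4 + 4 = 0, A[2][2] + B[2][0] = 9 + 10 = 19) = 0 (attained at k = 1)
  C[2][1] = min over k of (A[2][0] + B[0][1] = 9 + 1 = 10, A[2][1] + B[1][1] = -4 + 5 = 1, A[2][2] + B[2][1] = 9 + -3 = 6) = 1 (attained at k = 1)
  C[2][2] = min over k of (A[2][0] + B[0][2] = 9 + 2 = 11, A[2][1] + B[1][2] = -4 + 1 = -3, A[2][2] + B[2][2] = 9 + 2 = 11) = -3 (attained at k = 1)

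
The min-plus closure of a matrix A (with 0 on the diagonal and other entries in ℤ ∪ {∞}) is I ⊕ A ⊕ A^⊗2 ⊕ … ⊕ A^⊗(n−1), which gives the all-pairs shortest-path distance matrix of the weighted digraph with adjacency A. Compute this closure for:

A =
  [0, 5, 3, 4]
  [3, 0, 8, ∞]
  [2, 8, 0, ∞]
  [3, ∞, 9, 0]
Closure =
  [0, 5, 3, 4]
  [3, 0, 6, 7]
  [2, 7, 0, 6]
  [3, 8, 6, 0]

This is the Floyd-Warshall all-pairs shortest-path computation. For each intermediate vertex k = 0, 1, …, 3, update dist[i][j] ← min(dist[i][j], dist[i][k] + dist[k][j]). The final matrix gives, for each (i, j), the minimum total weight of any directed path from i to j (possibly empty when i = j).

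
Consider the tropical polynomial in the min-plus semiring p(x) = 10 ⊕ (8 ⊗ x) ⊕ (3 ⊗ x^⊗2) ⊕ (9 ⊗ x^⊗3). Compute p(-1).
p(-1) = 1

A tropical monomial a ⊗ x^⊗i evaluates to a + i · x. Evaluating each term at x = -1:
  Term 0 contributes 10 + 0 · -1 = 10
  Term 1 contributes 8 + 1 · -1 = 7
  Term 2 contributes 3 + 2 · -1 = 1
  Term 3 contributes 9 + 3 · -1 = 6
p(-1) = ⊕ of these = min[10, 7, 1, 6] = 1.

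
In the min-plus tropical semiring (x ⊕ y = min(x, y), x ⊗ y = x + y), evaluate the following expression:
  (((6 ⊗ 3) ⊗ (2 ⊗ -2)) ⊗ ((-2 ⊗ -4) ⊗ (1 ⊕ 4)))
(((6 ⊗ 3) ⊗ (2 ⊗ -2)) ⊗ ((-2 ⊗ -4) ⊗ (1 ⊕ 4))) = 4

Expand innermost to outermost. Recall ⊕ takes the minimum of its arguments and ⊗ takes their sum. Working out the expression (((6 ⊗ 3) ⊗ (2 ⊗ -2)) ⊗ ((-2 ⊗ -4) ⊗ (1 ⊕ 4))) gives 4.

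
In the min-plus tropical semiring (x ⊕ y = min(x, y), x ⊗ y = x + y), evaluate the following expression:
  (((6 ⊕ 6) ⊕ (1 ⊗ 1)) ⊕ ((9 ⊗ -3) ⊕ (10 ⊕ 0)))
(((6 ⊕ 6) ⊕ (1 ⊗ 1)) ⊕ ((9 ⊗ -3) ⊕ (10 ⊕ 0))) = 0

Expand innermost to outermost. Recall ⊕ takes the minimum of its arguments and ⊗ takes their sum. Working out the expression (((6 ⊕ 6) ⊕ (1 ⊗ 1)) ⊕ ((9 ⊗ -3) ⊕ (10 ⊕ 0))) gives 0.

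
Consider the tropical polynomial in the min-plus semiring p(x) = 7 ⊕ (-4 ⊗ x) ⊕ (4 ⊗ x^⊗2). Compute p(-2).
p(-2) = -6

A tropical monomial a ⊗ x^⊗i evaluates to a + i · x. Evaluating each term at x = -2:
  Term 0 contributes 7 + 0 · -2 = 7
  Term 1 contributes -4 + 1 · -2 = -6
  Term 2 contributes 4 + 2 · -2 = 0
p(-2) = ⊕ of these = min[7, -6, 0] = -6.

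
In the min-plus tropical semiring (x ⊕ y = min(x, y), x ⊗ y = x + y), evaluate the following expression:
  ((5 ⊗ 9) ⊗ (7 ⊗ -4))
((5 ⊗ 9) ⊗ (7 ⊗ -4)) = 17

Expand innermost to outermost. Recall ⊕ takes the minimum of its arguments and ⊗ takes their sum. Working out the expression ((5 ⊗ 9) ⊗ (7 ⊗ -4)) gives 17.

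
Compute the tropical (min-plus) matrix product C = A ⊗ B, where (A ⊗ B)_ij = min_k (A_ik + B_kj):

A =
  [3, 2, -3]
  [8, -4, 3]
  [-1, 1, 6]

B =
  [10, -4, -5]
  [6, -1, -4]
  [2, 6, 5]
A ⊗ B =
  [-1, -1, -2]
  [2, -5, -8]
  [7, -5, -6]

Apply the min-plus product entry-by-entry:
  C[0][0] = min over k of (A[0][0] + B[0][0] = 3 + 10 = 13, A[0][1] + B[1][0] = 2 + 6 = 8, A[0][2] + B[2][0] = -3 + 2 = -1) = -1 (attained at k = 2)
  C[0][1] = min over k of (A[0][0] + B[0][1] = 3 + -4 = -1, A[0][1] + B[1][1] = 2 + -1 = 1, A[0][2] + B[2][1] = -3 + 6 = 3) = -1 (attained at k = 0)
  C[0][2] = min over k of (A[0][0] + B[0][2] = 3 + -5 = -2, A[0][1] + B[1][2] = 2 + -4 = -2, A[0][2] + B[2][2] = -3 + 5 = 2) = -2 (attained at k = 0)
  C[1][0] = min over k of (A[1][0] + B[0][0] = 8 + 10 = 18, A[1][1] + B[1][0] = -4 + 6 = 2, A[1][2] + B[2][0] = 3 + 2 = 5) = 2 (attained at k = 1)
  C[1][1] = min over k of (A[1][0] + B[0][1] = 8 + -4 = 4, A[1][1] + B[1][1] = -4 + -1 = -5, A[1][2] + B[2][1] = 3 + 6 = 9) = -5 (attained at k = 1)
  C[1][2] = min over k of (A[1][0] + B[0][2] = 8 + -5 = 3, A[1][1] + B[1][2] = -4 + -4 = -8, A[1][2] + B[2][2] = 3 + 5 = 8) = -8 (attained at k = 1)
  C[2][0] = min over k of (A[2][0] + B[0][0] = -1 + 10 = 9, A[2][1] + B[1][0] = 1 + 6 = 7, A[2][2] + B[2][0] = 6 + 2 = 8) = 7 (attained at k = 1)
  C[2][1] = min over k of (A[2][0] + B[0][1] = -1 + -4 = -5, A[2][1] + B[1][1] = 1 + -1 = 0, A[2][2] + B[2][1] = 6 + 6 = 12) = -5 (attained at k = 0)
  C[2][2] = min over k of (A[2][0] + B[0][2] = -1 + -5 = -6, A[2][1] + B[1][2] = 1 + -4 = -3, A[2][2] + B[2][2] = 6 + 5 = 11) = -6 (attained at k = 0)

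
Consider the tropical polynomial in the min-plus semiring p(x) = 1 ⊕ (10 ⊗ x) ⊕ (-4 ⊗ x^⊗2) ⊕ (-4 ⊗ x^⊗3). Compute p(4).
p(4) = 1

A tropical monomial a ⊗ x^⊗i evaluates to a + i · x. Evaluating each term at x = 4:
  Term 0 contributes 1 + 0 · 4 = 1
  Term 1 contributes 10 + 1 · 4 = 14
  Term 2 contributes -4 + 2 · 4 = 4
  Term 3 contributes -4 + 3 · 4 = 8
p(4) = ⊕ of these = min[1, 14, 4, 8] = 1.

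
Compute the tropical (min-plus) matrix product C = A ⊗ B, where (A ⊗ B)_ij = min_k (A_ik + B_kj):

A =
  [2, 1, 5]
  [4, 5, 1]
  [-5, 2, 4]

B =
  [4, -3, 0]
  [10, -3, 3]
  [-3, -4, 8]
A ⊗ B =
  [2, -2, 2]
  [-2, -3, 4]
  [-1, -8, -5]

Apply the min-plus product entry-by-entry:
  C[0][0] = min over k of (A[0][0] + B[0][0] = 2 + 4 = 6, A[0][1] + B[1][0] = 1 + 10 = 11, A[0][2] + B[2][0] = 5 + -3 = 2) = 2 (attained at k = 2)
  C[0][1] = min over k of (A[0][0] + B[0][1] = 2 + -3 = -1, A[0][1] + B[1][1] = 1 + -3 = -2, A[0][2] + B[2][1] = 5 + -4 = 1) = -2 (attained at k = 1)
  C[0][2] = min over k of (A[0][0] + B[0][2] = 2 + 0 = 2, A[0][1] + B[1][2] = 1 + 3 = 4, A[0][2] + B[2][2] = 5 + 8 = 13) = 2 (attained at k = 0)
  C[1][0] = min over k of (A[1][0] + B[0][0] = 4 + 4 = 8, A[1][1] + B[1][0] = 5 + 10 = 15, A[1][2] + B[2][0] = 1 + -3 = -2) = -2 (attained at k = 2)
  C[1][1] = min over k of (A[1][0] + B[0][1] = 4 + -3 = 1, A[1][1] + B[1][1] = 5 + -3 = 2, A[1][2] + B[2][1] = 1 + -4 = -3) = -3 (attained at k = 2)
  C[1][2] = min over k of (A[1][0] + B[0][2] = 4 + 0 = 4, A[1][1] + B[1][2] = 5 + 3 = 8, A[1][2] + B[2][2] = 1 + 8 = 9) = 4 (attained at k = 0)
  C[2][0] = min over k of (A[2][0] + B[0][0] = -5 + 4 = -1, A[2][1] + B[1][0] = 2 + 10 = 12, A[2][2] + B[2][0] = 4 + -3 = 1) = -1 (attained at k = 0)
  C[2][1] = min over k of (A[2][0] + B[0][1] = -5 + -3 = -8, A[2][1] + B[1][1] = 2 + -3 = -1, A[2][2] + B[2][1] = 4 + -4 = 0) = -8 (attained at k = 0)
  C[2][2] = min over k of (A[2][0] + B[0][2] = -5 + 0 = -5, A[2][1] + B[1][2] = 2 + 3 = 5, A[2][2] + B[2][2] = 4 + 8 = 12) = -5 (attained at k = 0)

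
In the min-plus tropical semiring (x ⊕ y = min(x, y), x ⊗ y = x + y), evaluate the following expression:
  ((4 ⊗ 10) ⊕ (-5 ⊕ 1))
((4 ⊗ 10) ⊕ (-5 ⊕ 1)) = -5

Expand innermost to outermost. Recall ⊕ takes the minimum of its arguments and ⊗ takes their sum. Working out the expression ((4 ⊗ 10) ⊕ (-5 ⊕ 1)) gives -5.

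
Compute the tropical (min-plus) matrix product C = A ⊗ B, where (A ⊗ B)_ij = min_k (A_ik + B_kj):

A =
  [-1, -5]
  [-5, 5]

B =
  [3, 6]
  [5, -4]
A ⊗ B =
  [0, -9]
  [-2, 1]

Apply the min-plus product entry-by-entry:
  C[0][0] = min over k of (A[0][0] + B[0][0] = -1 + 3 = 2, A[0][1] + B[1][0] = -5 + 5 = 0) = 0 (attained at k = 1)
  C[0][1] = min over k of (A[0][0] + B[0][1] = -1 + 6 = 5, A[0][1] + B[1][1] = -5 + -4 = -9) = -9 (attained at k = 1)
  C[1][0] = min over k of (A[1][0] + B[0][0] = -5 + 3 = -2, A[1][1] + B[1][0] = 5 + 5 = 10) = -2 (attained at k = 0)
  C[1][1] = min over k of (A[1][0] + B[0][1] = -5 + 6 = 1, A[1][1] + B[1][1] = 5 + -4 = 1) = 1 (attained at k = 0)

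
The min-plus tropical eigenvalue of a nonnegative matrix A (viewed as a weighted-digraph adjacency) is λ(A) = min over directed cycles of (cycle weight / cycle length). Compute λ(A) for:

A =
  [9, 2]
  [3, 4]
λ(A) = 5/2

Enumerate directed cycles and compute their means (weight / length). Sample:
  cycle 0 → 0: weight = 9, length = 1, mean = 9/1 ≈ 9.000
  cycle 1 → 1: weight = 4, length = 1, mean = 4/1 ≈ 4.000
  cycle 0 → 1 → 0: weight = 5, length = 2, mean = 5/2 ≈ 2.500
  cycle 1 → 0 → 1: weight = 5, length = 2, mean = 5/2 ≈ 2.500
Minimum mean = 2.500, attained e.g. along the cycle 0 → 1 → 0 with weight 5 and length 2. So λ(A) = 5/2 = 5/2.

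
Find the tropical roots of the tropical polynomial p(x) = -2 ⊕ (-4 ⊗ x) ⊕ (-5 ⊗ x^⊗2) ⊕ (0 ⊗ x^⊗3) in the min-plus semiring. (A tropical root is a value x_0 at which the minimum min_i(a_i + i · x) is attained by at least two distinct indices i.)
Roots: {-5, 1, 2}

Each tropical root is a break point of the lower envelope of the lines y = a_i + i · x (there are 4 lines, with slopes 0, 1, ..., 3). Only the lines that attain the minimum somewhere contribute to roots; other lines are dominated. Here the surviving (envelope) indices are i = 3, i = 2, i = 1, i = 0.
Intersections between consecutive envelope lines give the roots: for adjacent envelope indices i < j the intersection is x = (a_i − a_j) / (j − i). Reading off the sorted break points: {-5, 1, 2}.
Verification: at each break x_0, at least two indices attain the minimum of min_i(a_i + i · x_0).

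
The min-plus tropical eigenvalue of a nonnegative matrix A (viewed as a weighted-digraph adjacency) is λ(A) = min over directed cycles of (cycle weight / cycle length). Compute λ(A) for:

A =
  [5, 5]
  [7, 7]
λ(A) = 5

Enumerate directed cycles and compute their means (weight / length). Sample:
  cycle 0 → 0: weight = 5, length = 1, mean = 5/1 ≈ 5.000
  cycle 1 → 1: weight = 7, length = 1, mean = 7/1 ≈ 7.000
  cycle 0 → 1 → 0: weight = 12, length = 2, mean = 12/2 ≈ 6.000
  cycle 1 → 0 → 1: weight = 12, length = 2, mean = 12/2 ≈ 6.000
Minimum mean = 5.000, attained e.g. along the cycle 0 → 0 with weight 5 and length 1. So λ(A) = 5/1 = 5.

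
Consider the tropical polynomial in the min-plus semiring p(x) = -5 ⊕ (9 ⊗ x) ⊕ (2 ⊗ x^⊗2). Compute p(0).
p(0) = -5

A tropical monomial a ⊗ x^⊗i evaluates to a + i · x. Evaluating each term at x = 0:
  Term 0 contributes -5 + 0 · 0 = -5
  Term 1 contributes 9 + 1 · 0 = 9
  Term 2 contributes 2 + 2 · 0 = 2
p(0) = ⊕ of these = min[-5, 9, 2] = -5.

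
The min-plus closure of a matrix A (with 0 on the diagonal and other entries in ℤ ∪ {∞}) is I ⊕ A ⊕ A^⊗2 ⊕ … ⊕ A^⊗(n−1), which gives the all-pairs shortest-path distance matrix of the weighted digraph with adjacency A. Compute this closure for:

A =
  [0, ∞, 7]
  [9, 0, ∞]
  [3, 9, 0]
Closure =
  [0, 16, 7]
  [9, 0, 16]
  [3, 9, 0]

This is the Floyd-Warshall all-pairs shortest-path computation. For each intermediate vertex k = 0, 1, …, 2, update dist[i][j] ← min(dist[i][j], dist[i][k] + dist[k][j]). The final matrix gives, for each (i, j), the minimum total weight of any directed path from i to j (possibly empty when i = j).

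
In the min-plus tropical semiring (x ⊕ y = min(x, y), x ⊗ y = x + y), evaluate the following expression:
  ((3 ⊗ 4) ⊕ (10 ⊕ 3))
((3 ⊗ 4) ⊕ (10 ⊕ 3)) = 3

Expand innermost to outermost. Recall ⊕ takes the minimum of its arguments and ⊗ takes their sum. Working out the expression ((3 ⊗ 4) ⊕ (10 ⊕ 3)) gives 3.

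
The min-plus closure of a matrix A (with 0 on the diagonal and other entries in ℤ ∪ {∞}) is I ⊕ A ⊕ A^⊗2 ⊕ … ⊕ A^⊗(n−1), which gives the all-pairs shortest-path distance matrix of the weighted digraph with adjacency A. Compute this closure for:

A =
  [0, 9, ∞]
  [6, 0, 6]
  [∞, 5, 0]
Closure =
  [0, 9, 15]
  [6, 0, 6]
  [11, 5, 0]

This is the Floyd-Warshall all-pairs shortest-path computation. For each intermediate vertex k = 0, 1, …, 2, update dist[i][j] ← min(dist[i][j], dist[i][k] + dist[k][j]). The final matrix gives, for each (i, j), the minimum total weight of any directed path from i to j (possibly empty when i = j).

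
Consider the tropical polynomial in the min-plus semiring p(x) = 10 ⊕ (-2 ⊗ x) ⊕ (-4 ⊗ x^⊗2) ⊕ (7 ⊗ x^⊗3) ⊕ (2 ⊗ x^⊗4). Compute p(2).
p(2) = 0

A tropical monomial a ⊗ x^⊗i evaluates to a + i · x. Evaluating each term at x = 2:
  Term 0 contributes 10 + 0 · 2 = 10
  Term 1 contributes -2 + 1 · 2 = 0
  Term 2 contributes -4 + 2 · 2 = 0
  Term 3 contributes 7 + 3 · 2 = 13
  Term 4 contributes 2 + 4 · 2 = 10
p(2) = ⊕ of these = min[10, 0, 0, 13, 10] = 0.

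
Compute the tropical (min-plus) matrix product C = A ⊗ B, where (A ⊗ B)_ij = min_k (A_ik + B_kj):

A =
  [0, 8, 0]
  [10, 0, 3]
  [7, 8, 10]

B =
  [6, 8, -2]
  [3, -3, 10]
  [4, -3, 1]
A ⊗ B =
  [4, -3, -2]
  [3, -3, 4]
  [11, 5, 5]

Apply the min-plus product entry-by-entry:
  C[0][0] = min over k of (A[0][0] + B[0][0] = 0 + 6 = 6, A[0][1] + B[1][0] = 8 + 3 = 11, A[0][2] + B[2][0] = 0 + 4 = 4) = 4 (attained at k = 2)
  C[0][1] = min over k of (A[0][0] + B[0][1] = 0 + 8 = 8, A[0][1] + B[1][1] = 8 + -3 = 5, A[0][2] + B[2][1] = 0 + -3 = -3) = -3 (attained at k = 2)
  C[0][2] = min over k of (A[0][0] + B[0][2] = 0 + -2 = -2, A[0][1] + B[1][2] = 8 + 10 = 18, A[0][2] + B[2][2] = 0 + 1 = 1) = -2 (attained at k = 0)
  C[1][0] = min over k of (A[1][0] + B[0][0] = 10 + 6 = 16, A[1][1] + B[1][0] = 0 + 3 = 3, A[1][2] + B[2][0] = 3 + 4 = 7) = 3 (attained at k = 1)
  C[1][1] = min over k of (A[1][0] + B[0][1] = 10 + 8 = 18, A[1][1] + B[1][1] = 0 + -3 = -3, A[1][2] + B[2][1] = 3 + -3 = 0) = -3 (attained at k = 1)
  C[1][2] = min over k of (A[1][0] + B[0][2] = 10 + -2 = 8, A[1][1] + B[1][2] = 0 + 10 = 10, A[1][2] + B[2][2] = 3 + 1 = 4) = 4 (attained at k = 2)
  C[2][0] = min over k of (A[2][0] + B[0][0] = 7 + 6 = 13, A[2][1] + B[1][0] = 8 + 3 = 11, A[2][2] + B[2][0] = 10 + 4 = 14) = 11 (attained at k = 1)
  C[2][1] = min over k of (A[2][0] + B[0][1] = 7 + 8 = 15, A[2][1] + B[1][1] = 8 + -3 = 5, A[2][2] + B[2][1] = 10 + -3 = 7) = 5 (attained at k = 1)
  C[2][2] = min over k of (A[2][0] + B[0][2] = 7 + -2 = 5, A[2][1] + B[1][2] = 8 + 10 = 18, A[2][2] + B[2][2] = 10 + 1 = 11) = 5 (attained at k = 0)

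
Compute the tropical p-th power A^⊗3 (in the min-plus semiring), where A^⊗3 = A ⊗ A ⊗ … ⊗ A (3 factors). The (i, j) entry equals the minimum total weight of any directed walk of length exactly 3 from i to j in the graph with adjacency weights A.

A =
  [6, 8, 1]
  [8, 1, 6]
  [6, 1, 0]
A^⊗3 =
  [7, 2, 1]
  [10, 3, 6]
  [6, 1, 0]

Each entry (A^⊗3)_ij equals the minimum over all length-3 walks i = v_0 → v_1 → … → v_3 = j of Σ_t A[v_t][v_{t+1}]. For example, for (i, j) = (0, 2) we minimise over 9 possible intermediate vertex sequences; the minimum is 1, attained along the walk 0 → 2 → 2 → 2.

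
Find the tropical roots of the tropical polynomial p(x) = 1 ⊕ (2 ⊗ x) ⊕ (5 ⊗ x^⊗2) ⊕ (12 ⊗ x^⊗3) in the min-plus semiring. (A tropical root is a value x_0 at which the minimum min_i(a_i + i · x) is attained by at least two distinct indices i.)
Roots: {-7, -3, -1}

Each tropical root is a break point of the lower envelope of the lines y = a_i + i · x (there are 4 lines, with slopes 0, 1, ..., 3). Only the lines that attain the minimum somewhere contribute to roots; other lines are dominated. Here the surviving (envelope) indices are i = 3, i = 2, i = 1, i = 0.
Intersections between consecutive envelope lines give the roots: for adjacent envelope indices i < j the intersection is x = (a_i − a_j) / (j − i). Reading off the sorted break points: {-7, -3, -1}.
Verification: at each break x_0, at least two indices attain the minimum of min_i(a_i + i · x_0).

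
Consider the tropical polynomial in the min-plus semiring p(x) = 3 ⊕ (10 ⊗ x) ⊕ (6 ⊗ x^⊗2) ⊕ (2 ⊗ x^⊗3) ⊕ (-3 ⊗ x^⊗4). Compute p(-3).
p(-3) = -15

A tropical monomial a ⊗ x^⊗i evaluates to a + i · x. Evaluating each term at x = -3:
  Term 0 contributes 3 + 0 · -3 = 3
  Term 1 contributes 10 + 1 · -3 = 7
  Term 2 contributes 6 + 2 · -3 = 0
  Term 3 contributes 2 + 3 · -3 = -7
  Term 4 contributes -3 + 4 · -3 = -15
p(-3) = ⊕ of these = min[3, 7, 0, -7, -15] = -15.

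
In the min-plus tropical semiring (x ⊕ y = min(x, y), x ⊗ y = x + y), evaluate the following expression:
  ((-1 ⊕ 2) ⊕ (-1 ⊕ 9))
((-1 ⊕ 2) ⊕ (-1 ⊕ 9)) = -1

Expand innermost to outermost. Recall ⊕ takes the minimum of its arguments and ⊗ takes their sum. Working out the expression ((-1 ⊕ 2) ⊕ (-1 ⊕ 9)) gives -1.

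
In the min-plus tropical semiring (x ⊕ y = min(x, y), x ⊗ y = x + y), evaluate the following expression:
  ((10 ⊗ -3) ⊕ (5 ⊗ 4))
((10 ⊗ -3) ⊕ (5 ⊗ 4)) = 7

Expand innermost to outermost. Recall ⊕ takes the minimum of its arguments and ⊗ takes their sum. Working out the expression ((10 ⊗ -3) ⊕ (5 ⊗ 4)) gives 7.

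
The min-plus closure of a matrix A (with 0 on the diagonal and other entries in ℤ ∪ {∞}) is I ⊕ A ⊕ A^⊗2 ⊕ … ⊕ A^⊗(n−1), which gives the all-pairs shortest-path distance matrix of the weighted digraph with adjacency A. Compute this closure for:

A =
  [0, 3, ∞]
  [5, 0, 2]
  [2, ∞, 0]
Closure =
  [0, 3, 5]
  [4, 0, 2]
  [2, 5, 0]

This is the Floyd-Warshall all-pairs shortest-path computation. For each intermediate vertex k = 0, 1, …, 2, update dist[i][j] ← min(dist[i][j], dist[i][k] + dist[k][j]). The final matrix gives, for each (i, j), the minimum total weight of any directed path from i to j (possibly empty when i = j).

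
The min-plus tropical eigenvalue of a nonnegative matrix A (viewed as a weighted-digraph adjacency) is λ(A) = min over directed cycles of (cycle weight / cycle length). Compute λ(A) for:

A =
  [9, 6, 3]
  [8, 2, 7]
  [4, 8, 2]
λ(A) = 2

Enumerate directed cycles and compute their means (weight / length). Sample:
  cycle 0 → 0: weight = 9, length = 1, mean = 9/1 ≈ 9.000
  cycle 1 → 1: weight = 2, length = 1, mean = 2/1 ≈ 2.000
  cycle 2 → 2: weight = 2, length = 1, mean = 2/1 ≈ 2.000
  cycle 0 → 1 → 0: weight = 14, length = 2, mean = 14/2 ≈ 7.000
  cycle 0 → 2 → 0: weight = 7, length = 2, mean = 7/2 ≈ 3.500
  cycle 1 → 0 → 1: weight = 14, length = 2, mean = 14/2 ≈ 7.000
Minimum mean = 2.000, attained e.g. along the cycle 1 → 1 with weight 2 and length 1. So λ(A) = 2/1 = 2.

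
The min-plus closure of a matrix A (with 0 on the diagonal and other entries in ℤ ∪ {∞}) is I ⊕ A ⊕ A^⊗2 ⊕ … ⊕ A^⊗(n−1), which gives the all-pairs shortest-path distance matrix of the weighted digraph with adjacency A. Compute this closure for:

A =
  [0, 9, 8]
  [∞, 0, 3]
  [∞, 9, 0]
Closure =
  [0, 9, 8]
  [∞, 0, 3]
  [∞, 9, 0]

This is the Floyd-Warshall all-pairs shortest-path computation. For each intermediate vertex k = 0, 1, …, 2, update dist[i][j] ← min(dist[i][j], dist[i][k] + dist[k][j]). The final matrix gives, for each (i, j), the minimum total weight of any directed path from i to j (possibly empty when i = j).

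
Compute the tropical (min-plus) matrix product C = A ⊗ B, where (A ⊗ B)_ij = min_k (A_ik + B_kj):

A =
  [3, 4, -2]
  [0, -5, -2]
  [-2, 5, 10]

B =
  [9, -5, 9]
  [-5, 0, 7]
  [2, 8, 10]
A ⊗ B =
  [-1, -2, 8]
  [-10, -5, 2]
  [0, -7, 7]

Apply the min-plus product entry-by-entry:
  C[0][0] = min over k of (A[0][0] + B[0][0] = 3 + 9 = 12, A[0][1] + B[1][0] = 4 + -5 = -1, A[0][2] + B[2][0] = -2 + 2 = 0) = -1 (attained at k = 1)
  C[0][1] = min over k of (A[0][0] + B[0][1] = 3 + -5 = -2, A[0][1] + B[1][1] = 4 + 0 = 4, A[0][2] + B[2][1] = -2 + 8 = 6) = -2 (attained at k = 0)
  C[0][2] = min over k of (A[0][0] + B[0][2] = 3 + 9 = 12, A[0][1] + B[1][2] = 4 + 7 = 11, A[0][2] + B[2][2] = -2 + 10 = 8) = 8 (attained at k = 2)
  C[1][0] = min over k of (A[1][0] + B[0][0] = 0 + 9 = 9, A[1][1] + B[1][0] = -5 + -5 = -10, A[1][2] + B[2][0] = -2 + 2 = 0) = -10 (attained at k = 1)
  C[1][1] = min over k of (A[1][0] + B[0][1] = 0 + -5 = -5, A[1][1] + B[1][1] = -5 + 0 = -5, A[1][2] + B[2][1] = -2 + 8 = 6) = -5 (attained at k = 0)
  C[1][2] = min over k of (A[1][0] + B[0][2] = 0 + 9 = 9, A[1][1] + B[1][2] = -5 + 7 = 2, A[1][2] + B[2][2] = -2 + 10 = 8) = 2 (attained at k = 1)
  C[2][0] = min over k of (A[2][0] + B[0][0] = -2 + 9 = 7, A[2][1] + B[1][0] = 5 + -5 = 0, A[2][2] + B[2][0] = 10 + 2 = 12) = 0 (attained at k = 1)
  C[2][1] = min over k of (A[2][0] + B[0][1] = -2 + -5 = -7, A[2][1] + B[1][1] = 5 + 0 = 5, A[2][2] + B[2][1] = 10 + 8 = 18) = -7 (attained at k = 0)
  C[2][2] = min over k of (A[2][0] + B[0][2] = -2 + 9 = 7, A[2][1] + B[1][2] = 5 + 7 = 12, A[2][2] + B[2][2] = 10 + 10 = 20) = 7 (attained at k = 0)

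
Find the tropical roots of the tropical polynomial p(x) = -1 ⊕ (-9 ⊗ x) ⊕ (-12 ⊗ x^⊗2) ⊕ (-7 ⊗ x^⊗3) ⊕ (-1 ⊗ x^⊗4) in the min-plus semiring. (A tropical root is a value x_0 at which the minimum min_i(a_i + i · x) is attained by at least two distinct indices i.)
Roots: {-6, -5, 3, 8}

Each tropical root is a break point of the lower envelope of the lines y = a_i + i · x (there are 5 lines, with slopes 0, 1, ..., 4). Only the lines that attain the minimum somewhere contribute to roots; other lines are dominated. Here the surviving (envelope) indices are i = 4, i = 3, i = 2, i = 1, i = 0.
Intersections between consecutive envelope lines give the roots: for adjacent envelope indices i < j the intersection is x = (a_i − a_j) / (j − i). Reading off the sorted break points: {-6, -5, 3, 8}.
Verification: at each break x_0, at least two indices attain the minimum of min_i(a_i + i · x_0).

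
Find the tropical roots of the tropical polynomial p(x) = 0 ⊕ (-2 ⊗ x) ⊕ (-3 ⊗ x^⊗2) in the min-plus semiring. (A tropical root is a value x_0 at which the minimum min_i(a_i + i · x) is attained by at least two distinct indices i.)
Roots: {1, 2}

Each tropical root is a break point of the lower envelope of the lines y = a_i + i · x (there are 3 lines, with slopes 0, 1, ..., 2). Only the lines that attain the minimum somewhere contribute to roots; other lines are dominated. Here the surviving (envelope) indices are i = 2, i = 1, i = 0.
Intersections between consecutive envelope lines give the roots: for adjacent envelope indices i < j the intersection is x = (a_i − a_j) / (j − i). Reading off the sorted break points: {1, 2}.
Verification: at each break x_0, at least two indices attain the minimum of min_i(a_i + i · x_0).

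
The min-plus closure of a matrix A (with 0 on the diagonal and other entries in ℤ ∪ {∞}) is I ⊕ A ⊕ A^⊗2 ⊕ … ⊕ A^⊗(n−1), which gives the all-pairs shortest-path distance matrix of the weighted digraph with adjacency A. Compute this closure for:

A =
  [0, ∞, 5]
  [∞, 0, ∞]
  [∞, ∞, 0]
Closure =
  [0, ∞, 5]
  [∞, 0, ∞]
  [∞, ∞, 0]

This is the Floyd-Warshall all-pairs shortest-path computation. For each intermediate vertex k = 0, 1, …, 2, update dist[i][j] ← min(dist[i][j], dist[i][k] + dist[k][j]). The final matrix gives, for each (i, j), the minimum total weight of any directed path from i to j (possibly empty when i = j).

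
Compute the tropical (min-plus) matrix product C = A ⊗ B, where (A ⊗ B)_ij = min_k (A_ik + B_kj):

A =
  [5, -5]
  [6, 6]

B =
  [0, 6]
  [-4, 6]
A ⊗ B =
  [-9, 1]
  [2, 12]

Apply the min-plus product entry-by-entry:
  C[0][0] = min over k of (A[0][0] + B[0][0] = 5 + 0 = 5, A[0][1] + B[1][0] = -5 + -4 = -9) = -9 (attained at k = 1)
  C[0][1] = min over k of (A[0][0] + B[0][1] = 5 + 6 = 11, A[0][1] + B[1][1] = -5 + 6 = 1) = 1 (attained at k = 1)
  C[1][0] = min over k of (A[1][0] + B[0][0] = 6 + 0 = 6, A[1][1] + B[1][0] = 6 + -4 = 2) = 2 (attained at k = 1)
  C[1][1] = min over k of (A[1][0] + B[0][1] = 6 + 6 = 12, A[1][1] + B[1][1] = 6 + 6 = 12) = 12 (attained at k = 0)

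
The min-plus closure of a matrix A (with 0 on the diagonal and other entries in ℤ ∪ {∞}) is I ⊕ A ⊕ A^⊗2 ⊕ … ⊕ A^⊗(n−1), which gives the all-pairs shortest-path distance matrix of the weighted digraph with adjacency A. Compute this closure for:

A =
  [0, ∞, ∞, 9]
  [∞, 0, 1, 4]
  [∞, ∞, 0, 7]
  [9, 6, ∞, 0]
Closure =
  [0, 15, 16, 9]
  [13, 0, 1, 4]
  [16, 13, 0, 7]
  [9, 6, 7, 0]

This is the Floyd-Warshall all-pairs shortest-path computation. For each intermediate vertex k = 0, 1, …, 3, update dist[i][j] ← min(dist[i][j], dist[i][k] + dist[k][j]). The final matrix gives, for each (i, j), the minimum total weight of any directed path from i to j (possibly empty when i = j).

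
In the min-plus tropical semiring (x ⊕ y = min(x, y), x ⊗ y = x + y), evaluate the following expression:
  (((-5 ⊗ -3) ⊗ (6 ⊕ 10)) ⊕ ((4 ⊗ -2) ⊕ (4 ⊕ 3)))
(((-5 ⊗ -3) ⊗ (6 ⊕ 10)) ⊕ ((4 ⊗ -2) ⊕ (4 ⊕ 3))) = -2

Expand innermost to outermost. Recall ⊕ takes the minimum of its arguments and ⊗ takes their sum. Working out the expression (((-5 ⊗ -3) ⊗ (6 ⊕ 10)) ⊕ ((4 ⊗ -2) ⊕ (4 ⊕ 3))) gives -2.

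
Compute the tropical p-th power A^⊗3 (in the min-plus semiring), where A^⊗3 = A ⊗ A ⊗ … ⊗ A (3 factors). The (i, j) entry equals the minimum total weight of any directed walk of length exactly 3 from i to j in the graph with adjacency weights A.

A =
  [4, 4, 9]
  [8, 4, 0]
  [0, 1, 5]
A^⊗3 =
  [4, 5, 8]
  [4, 4, 1]
  [1, 2, 4]

Each entry (A^⊗3)_ij equals the minimum over all length-3 walks i = v_0 → v_1 → … → v_3 = j of Σ_t A[v_t][v_{t+1}]. For example, for (i, j) = (0, 2) we minimise over 9 possible intermediate vertex sequences; the minimum is 8, attained along the walk 0 → 0 → 1 → 2.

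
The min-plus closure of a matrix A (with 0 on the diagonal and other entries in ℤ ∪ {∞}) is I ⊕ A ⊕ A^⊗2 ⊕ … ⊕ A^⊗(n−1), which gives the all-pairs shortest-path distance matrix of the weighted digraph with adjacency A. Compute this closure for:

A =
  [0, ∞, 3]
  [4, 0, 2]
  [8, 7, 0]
Closure =
  [0, 10, 3]
  [4, 0, 2]
  [8, 7, 0]

This is the Floyd-Warshall all-pairs shortest-path computation. For each intermediate vertex k = 0, 1, …, 2, update dist[i][j] ← min(dist[i][j], dist[i][k] + dist[k][j]). The final matrix gives, for each (i, j), the minimum total weight of any directed path from i to j (possibly empty when i = j).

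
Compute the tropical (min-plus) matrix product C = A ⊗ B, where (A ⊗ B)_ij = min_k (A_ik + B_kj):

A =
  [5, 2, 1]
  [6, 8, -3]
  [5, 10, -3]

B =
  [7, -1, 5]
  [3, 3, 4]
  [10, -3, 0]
A ⊗ B =
  [5, -2, 1]
  [7, -6, -3]
  [7, -6, -3]

Apply the min-plus product entry-by-entry:
  C[0][0] = min over k of (A[0][0] + B[0][0] = 5 + 7 = 12, A[0][1] + B[1][0] = 2 + 3 = 5, A[0][2] + B[2][0] = 1 + 10 = 11) = 5 (attained at k = 1)
  C[0][1] = min over k of (A[0][0] + B[0][1] = 5 + -1 = 4, A[0][1] + B[1][1] = 2 + 3 = 5, A[0][2] + B[2][1] = 1 + -3 = -2) = -2 (attained at k = 2)
  C[0][2] = min over k of (A[0][0] + B[0][2] = 5 + 5 = 10, A[0][1] + B[1][2] = 2 + 4 = 6, A[0][2] + B[2][2] = 1 + 0 = 1) = 1 (attained at k = 2)
  C[1][0] = min over k of (A[1][0] + B[0][0] = 6 + 7 = 13, A[1][1] + B[1][0] = 8 + 3 = 11, A[1][2] + B[2][0] = -3 + 10 = 7) = 7 (attained at k = 2)
  C[1][1] = min over k of (A[1][0] + B[0][1] = 6 + -1 = 5, A[1][1] + B[1][1] = 8 + 3 = 11, A[1][2] + B[2][1] = -3 + -3 = -6) = -6 (attained at k = 2)
  C[1][2] = min over k of (A[1][0] + B[0][2] = 6 + 5 = 11, A[1][1] + B[1][2] = 8 + 4 = 12, A[1][2] + B[2][2] = -3 + 0 = -3) = -3 (attained at k = 2)
  C[2][0] = min over k of (A[2][0] + B[0][0] = 5 + 7 = 12, A[2][1] + B[1][0] = 10 + 3 = 13, A[2][2] + B[2][0] = -3 + 10 = 7) = 7 (attained at k = 2)
  C[2][1] = min over k of (A[2][0] + B[0][1] = 5 + -1 = 4, A[2][1] + B[1][1] = 10 + 3 = 13, A[2][2] + B[2][1] = -3 + -3 = -6) = -6 (attained at k = 2)
  C[2][2] = min over k of (A[2][0] + B[0][2] = 5 + 5 = 10, A[2][1] + B[1][2] = 10 + 4 = 14, A[2][2] + B[2][2] = -3 + 0 = -3) = -3 (attained at k = 2)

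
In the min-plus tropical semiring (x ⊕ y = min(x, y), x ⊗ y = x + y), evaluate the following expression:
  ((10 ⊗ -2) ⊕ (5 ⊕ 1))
((10 ⊗ -2) ⊕ (5 ⊕ 1)) = 1

Expand innermost to outermost. Recall ⊕ takes the minimum of its arguments and ⊗ takes their sum. Working out the expression ((10 ⊗ -2) ⊕ (5 ⊕ 1)) gives 1.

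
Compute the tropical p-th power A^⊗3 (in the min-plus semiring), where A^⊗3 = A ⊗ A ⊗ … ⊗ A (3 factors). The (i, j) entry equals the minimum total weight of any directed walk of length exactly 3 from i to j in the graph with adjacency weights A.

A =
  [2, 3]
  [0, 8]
A^⊗3 =
  [5, 6]
  [3, 5]

Each entry (A^⊗3)_ij equals the minimum over all length-3 walks i = v_0 → v_1 → … → v_3 = j of Σ_t A[v_t][v_{t+1}]. For example, for (i, j) = (0, 1) we minimise over 4 possible intermediate vertex sequences; the minimum is 6, attained along the walk 0 → 1 → 0 → 1.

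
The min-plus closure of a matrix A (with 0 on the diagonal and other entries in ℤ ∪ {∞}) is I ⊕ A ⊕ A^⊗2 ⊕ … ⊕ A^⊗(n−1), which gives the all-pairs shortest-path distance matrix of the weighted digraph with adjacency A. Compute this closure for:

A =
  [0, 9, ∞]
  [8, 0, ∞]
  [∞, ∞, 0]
Closure =
  [0, 9, ∞]
  [8, 0, ∞]
  [∞, ∞, 0]

This is the Floyd-Warshall all-pairs shortest-path computation. For each intermediate vertex k = 0, 1, …, 2, update dist[i][j] ← min(dist[i][j], dist[i][k] + dist[k][j]). The final matrix gives, for each (i, j), the minimum total weight of any directed path from i to j (possibly empty when i = j).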